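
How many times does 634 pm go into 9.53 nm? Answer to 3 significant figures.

15.0

(9.53 × 10⁻⁹) / (634 × 10⁻¹²) = 0.01503 × 10³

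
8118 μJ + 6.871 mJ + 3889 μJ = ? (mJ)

18.878 mJ

In mJ:
  8118 μJ = 8118 × 10^-3 mJ = 8.118
  6.871 mJ → 6.871
  3889 μJ = 3889 × 10^-3 mJ = 3.889
Sum: 8.118 + 6.871 + 3.889 = 18.878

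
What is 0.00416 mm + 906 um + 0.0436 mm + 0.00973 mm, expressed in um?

In um:
  0.00416 mm = 0.00416e3 um = 4.16
  906 um → 906
  0.0436 mm = 0.0436e3 um = 43.6
  0.00973 mm = 0.00973e3 um = 9.73
Sum: 4.16 + 906 + 43.6 + 9.73 = 963.49

963.49 um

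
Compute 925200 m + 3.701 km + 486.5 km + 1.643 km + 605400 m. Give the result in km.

In km:
  925200 m = 925200 × 10^-3 km = 925.2
  3.701 km → 3.701
  486.5 km → 486.5
  1.643 km → 1.643
  605400 m = 605400 × 10^-3 km = 605.4
Sum: 925.2 + 3.701 + 486.5 + 1.643 + 605.4 = 2022.444

2022.444 km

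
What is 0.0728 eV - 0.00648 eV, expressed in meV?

66.32 meV

In meV:
  0.0728 eV = 0.0728 × 10^3 meV = 72.8
  0.00648 eV = 0.00648 × 10^3 meV = 6.48
Difference: 72.8 - 6.48 = 66.32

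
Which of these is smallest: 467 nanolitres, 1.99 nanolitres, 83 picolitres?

467 nanolitres = 0.000000467 litres
1.99 nanolitres = 0.00000000199 litres
83 picolitres = 0.000000000083 litres

83 picolitres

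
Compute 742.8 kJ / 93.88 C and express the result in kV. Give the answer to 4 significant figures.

(742.8e3) / (93.88) = 7.91223e3 V

7.912 kV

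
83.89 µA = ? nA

micro = 10⁻⁶, nano = 10⁻⁹; factor is 10³.
83.89 × 10³ = 83890

83890 nA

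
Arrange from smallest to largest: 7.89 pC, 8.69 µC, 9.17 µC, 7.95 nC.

7.89 pC < 7.95 nC < 8.69 µC < 9.17 µC

7.89 pC = 0.00000000000789 C
8.69 µC = 0.00000869 C
9.17 µC = 0.00000917 C
7.95 nC = 0.00000000795 C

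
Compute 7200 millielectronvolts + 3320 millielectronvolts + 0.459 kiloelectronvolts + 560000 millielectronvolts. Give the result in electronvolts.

1029.52 electronvolts

In electronvolts:
  7200 millielectronvolts = 7200 × 10^-3 electronvolts = 7.2
  3320 millielectronvolts = 3320 × 10^-3 electronvolts = 3.32
  0.459 kiloelectronvolts = 0.459 × 10^3 electronvolts = 459
  560000 millielectronvolts = 560000 × 10^-3 electronvolts = 560
Sum: 7.2 + 3.32 + 459 + 560 = 1029.52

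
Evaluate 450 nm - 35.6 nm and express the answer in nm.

In nm:
  450 nm → 450
  35.6 nm → 35.6
Difference: 450 - 35.6 = 414.4

414.4 nm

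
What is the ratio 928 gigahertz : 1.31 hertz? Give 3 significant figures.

708000000000

(928e9) / (1.31) = 708.4e9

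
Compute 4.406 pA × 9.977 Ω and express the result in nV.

0.043958662 nV

4.406 × 10⁻¹² × 9.977 = 43.958662 × 10⁻¹² V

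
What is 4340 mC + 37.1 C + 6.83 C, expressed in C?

In C:
  4340 mC = 4340e-3 C = 4.34
  37.1 C → 37.1
  6.83 C → 6.83
Sum: 4.34 + 37.1 + 6.83 = 48.27

48.27 C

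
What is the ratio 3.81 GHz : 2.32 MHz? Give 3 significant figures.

(3.81 × 10⁹) / (2.32 × 10⁶) = 1.642 × 10³

1640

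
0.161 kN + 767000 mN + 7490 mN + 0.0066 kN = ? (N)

942.09 N

In N:
  0.161 kN = 0.161 × 10³ N = 161
  767000 mN = 767000 × 10⁻³ N = 767
  7490 mN = 7490 × 10⁻³ N = 7.49
  0.0066 kN = 0.0066 × 10³ N = 6.6
Sum: 161 + 767 + 7.49 + 6.6 = 942.09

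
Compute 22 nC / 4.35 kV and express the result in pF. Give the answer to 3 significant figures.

5.06 pF

(22e-9) / (4.35e3) = 5.0575e-12 F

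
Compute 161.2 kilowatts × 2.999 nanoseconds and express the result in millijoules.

0.4834388 millijoules

161.2e3 × 2.999e-9 = 483.4388e-6 J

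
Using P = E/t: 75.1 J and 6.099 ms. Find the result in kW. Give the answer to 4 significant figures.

12.31 kW

(75.1) / (6.099 × 10⁻³) = 12.3135 × 10³ W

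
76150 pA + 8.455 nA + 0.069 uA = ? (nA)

In nA:
  76150 pA = 76150 × 10^-3 nA = 76.15
  8.455 nA → 8.455
  0.069 uA = 0.069 × 10^3 nA = 69
Sum: 76.15 + 8.455 + 69 = 153.605

153.605 nA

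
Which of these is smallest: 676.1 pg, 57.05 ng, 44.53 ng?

676.1 pg = 0.0000000006761 g
57.05 ng = 0.00000005705 g
44.53 ng = 0.00000004453 g

676.1 pg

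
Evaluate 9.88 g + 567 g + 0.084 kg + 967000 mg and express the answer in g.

1627.88 g

In g:
  9.88 g → 9.88
  567 g → 567
  0.084 kg = 0.084 × 10^3 g = 84
  967000 mg = 967000 × 10^-3 g = 967
Sum: 9.88 + 567 + 84 + 967 = 1627.88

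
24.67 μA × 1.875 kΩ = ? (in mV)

46.25625 mV

24.67 × 10⁻⁶ × 1.875 × 10³ = 46.25625 × 10⁻³ V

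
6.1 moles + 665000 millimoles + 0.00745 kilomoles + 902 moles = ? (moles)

1580.55 moles

In moles:
  6.1 moles → 6.1
  665000 millimoles = 665000 × 10⁻³ moles = 665
  0.00745 kilomoles = 0.00745 × 10³ moles = 7.45
  902 moles → 902
Sum: 6.1 + 665 + 7.45 + 902 = 1580.55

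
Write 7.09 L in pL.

7090000000000 pL

(no prefix) = 10⁰, pico = 10⁻¹²; factor is 10¹².
7.09 × 10¹² = 7090000000000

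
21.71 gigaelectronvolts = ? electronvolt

giga = 1e9, (no prefix) = 1e0; factor is 1e9.
21.71 × 1e9 = 21710000000

21710000000 electronvolts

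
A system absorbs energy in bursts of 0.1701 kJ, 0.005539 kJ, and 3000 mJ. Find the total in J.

178.639 J

In J:
  0.1701 kJ = 0.1701 × 10³ J = 170.1
  0.005539 kJ = 0.005539 × 10³ J = 5.539
  3000 mJ = 3000 × 10⁻³ J = 3
Sum: 170.1 + 5.539 + 3 = 178.639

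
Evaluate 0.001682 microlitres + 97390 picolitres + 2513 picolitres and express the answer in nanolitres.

In nanolitres:
  0.001682 microlitres = 0.001682 × 10^3 nanolitres = 1.682
  97390 picolitres = 97390 × 10^-3 nanolitres = 97.39
  2513 picolitres = 2513 × 10^-3 nanolitres = 2.513
Sum: 1.682 + 97.39 + 2.513 = 101.585

101.585 nanolitres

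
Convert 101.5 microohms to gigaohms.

0.0000000000001015 gigaohms

micro = 10^-6, giga = 10^9; factor is 10^-15.
101.5 × 10^-15 = 0.0000000000001015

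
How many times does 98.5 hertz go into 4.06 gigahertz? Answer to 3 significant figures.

41200000

(4.06e9) / (98.5) = 0.04122e9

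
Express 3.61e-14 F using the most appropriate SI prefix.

36.1 fF

= 36.1e-15 F; 1e-15 is femto.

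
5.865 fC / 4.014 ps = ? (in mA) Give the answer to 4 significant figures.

(5.865e-15) / (4.014e-12) = 1.46114e-3 A

1.461 mA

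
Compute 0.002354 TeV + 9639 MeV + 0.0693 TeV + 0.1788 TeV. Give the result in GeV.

260.093 GeV

In GeV:
  0.002354 TeV = 0.002354 × 10³ GeV = 2.354
  9639 MeV = 9639 × 10⁻³ GeV = 9.639
  0.0693 TeV = 0.0693 × 10³ GeV = 69.3
  0.1788 TeV = 0.1788 × 10³ GeV = 178.8
Sum: 2.354 + 9.639 + 69.3 + 178.8 = 260.093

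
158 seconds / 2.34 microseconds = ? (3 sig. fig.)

(158) / (2.34e-6) = 67.52e6

67500000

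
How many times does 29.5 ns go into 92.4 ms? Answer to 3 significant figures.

(92.4e-3) / (29.5e-9) = 3.132e6

3130000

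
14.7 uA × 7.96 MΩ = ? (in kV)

0.117012 kV

14.7e-6 × 7.96e6 = 117.012 V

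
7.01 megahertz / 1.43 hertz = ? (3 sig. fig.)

4900000

(7.01 × 10⁶) / (1.43) = 4.902 × 10⁶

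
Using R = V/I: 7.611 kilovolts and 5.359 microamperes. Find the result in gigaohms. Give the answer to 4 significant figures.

(7.611e3) / (5.359e-6) = 1.42023e9 Ω

1.420 gigaohms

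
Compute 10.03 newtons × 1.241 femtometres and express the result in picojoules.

0.01244723 picojoules

10.03 × 1.241e-15 = 12.44723e-15 J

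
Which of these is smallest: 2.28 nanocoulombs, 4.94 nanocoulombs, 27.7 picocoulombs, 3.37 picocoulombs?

3.37 picocoulombs

2.28 nanocoulombs = 0.00000000228 coulombs
4.94 nanocoulombs = 0.00000000494 coulombs
27.7 picocoulombs = 0.0000000000277 coulombs
3.37 picocoulombs = 0.00000000000337 coulombs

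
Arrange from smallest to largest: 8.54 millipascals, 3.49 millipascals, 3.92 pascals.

3.49 millipascals < 8.54 millipascals < 3.92 pascals

8.54 millipascals = 0.00854 pascals
3.49 millipascals = 0.00349 pascals
3.92 pascals = 3.92 pascals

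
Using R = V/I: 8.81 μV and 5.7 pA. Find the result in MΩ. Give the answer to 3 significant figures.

1.55 MΩ

(8.81e-6) / (5.7e-12) = 1.5456e6 Ω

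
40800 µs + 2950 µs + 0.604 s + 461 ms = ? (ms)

1108.75 ms

In ms:
  40800 µs = 40800 × 10⁻³ ms = 40.8
  2950 µs = 2950 × 10⁻³ ms = 2.95
  0.604 s = 0.604 × 10³ ms = 604
  461 ms → 461
Sum: 40.8 + 2.95 + 604 + 461 = 1108.75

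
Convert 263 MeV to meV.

mega = 10⁶, milli = 10⁻³; factor is 10⁹.
263 × 10⁹ = 263000000000

263000000000 meV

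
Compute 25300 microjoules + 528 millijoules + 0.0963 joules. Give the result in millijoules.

In millijoules:
  25300 microjoules = 25300 × 10⁻³ millijoules = 25.3
  528 millijoules → 528
  0.0963 joules = 0.0963 × 10³ millijoules = 96.3
Sum: 25.3 + 528 + 96.3 = 649.6

649.6 millijoules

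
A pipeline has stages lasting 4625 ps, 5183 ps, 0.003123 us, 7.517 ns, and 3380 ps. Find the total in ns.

23.828 ns

In ns:
  4625 ps = 4625e-3 ns = 4.625
  5183 ps = 5183e-3 ns = 5.183
  0.003123 us = 0.003123e3 ns = 3.123
  7.517 ns → 7.517
  3380 ps = 3380e-3 ns = 3.38
Sum: 4.625 + 5.183 + 3.123 + 7.517 + 3.38 = 23.828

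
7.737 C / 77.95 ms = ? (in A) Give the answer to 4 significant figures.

(7.737) / (77.95 × 10^-3) = 0.0992559 × 10^3 A

99.26 A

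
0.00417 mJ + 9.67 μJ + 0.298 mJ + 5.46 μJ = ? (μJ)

In μJ:
  0.00417 mJ = 0.00417e3 μJ = 4.17
  9.67 μJ → 9.67
  0.298 mJ = 0.298e3 μJ = 298
  5.46 μJ → 5.46
Sum: 4.17 + 9.67 + 298 + 5.46 = 317.3

317.3 μJ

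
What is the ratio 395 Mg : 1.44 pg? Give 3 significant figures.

(395 × 10⁶) / (1.44 × 10⁻¹²) = 274.3 × 10¹⁸

274000000000000000000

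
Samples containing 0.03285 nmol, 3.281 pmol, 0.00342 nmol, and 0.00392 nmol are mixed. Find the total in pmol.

43.471 pmol

In pmol:
  0.03285 nmol = 0.03285e3 pmol = 32.85
  3.281 pmol → 3.281
  0.00342 nmol = 0.00342e3 pmol = 3.42
  0.00392 nmol = 0.00392e3 pmol = 3.92
Sum: 32.85 + 3.281 + 3.42 + 3.92 = 43.471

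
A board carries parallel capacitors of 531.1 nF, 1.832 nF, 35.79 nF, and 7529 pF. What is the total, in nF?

In nF:
  531.1 nF → 531.1
  1.832 nF → 1.832
  35.79 nF → 35.79
  7529 pF = 7529 × 10⁻³ nF = 7.529
Sum: 531.1 + 1.832 + 35.79 + 7.529 = 576.251

576.251 nF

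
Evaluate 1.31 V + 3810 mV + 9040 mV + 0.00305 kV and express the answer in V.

17.21 V

In V:
  1.31 V → 1.31
  3810 mV = 3810e-3 V = 3.81
  9040 mV = 9040e-3 V = 9.04
  0.00305 kV = 0.00305e3 V = 3.05
Sum: 1.31 + 3.81 + 9.04 + 3.05 = 17.21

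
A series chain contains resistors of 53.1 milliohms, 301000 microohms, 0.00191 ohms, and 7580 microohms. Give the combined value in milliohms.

363.59 milliohms

In milliohms:
  53.1 milliohms → 53.1
  301000 microohms = 301000e-3 milliohms = 301
  0.00191 ohms = 0.00191e3 milliohms = 1.91
  7580 microohms = 7580e-3 milliohms = 7.58
Sum: 53.1 + 301 + 1.91 + 7.58 = 363.59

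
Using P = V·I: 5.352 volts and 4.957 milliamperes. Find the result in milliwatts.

26.529864 milliwatts

5.352 × 4.957 × 10⁻³ = 26.529864 × 10⁻³ W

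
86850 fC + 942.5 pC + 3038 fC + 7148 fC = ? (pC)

1039.536 pC

In pC:
  86850 fC = 86850e-3 pC = 86.85
  942.5 pC → 942.5
  3038 fC = 3038e-3 pC = 3.038
  7148 fC = 7148e-3 pC = 7.148
Sum: 86.85 + 942.5 + 3.038 + 7.148 = 1039.536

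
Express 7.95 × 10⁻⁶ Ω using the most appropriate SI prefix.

7.95 uΩ

= 7.95 × 10⁻⁶ Ω; 10⁻⁶ is micro.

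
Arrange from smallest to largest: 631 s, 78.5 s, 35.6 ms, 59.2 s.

631 s = 631 s
78.5 s = 78.5 s
35.6 ms = 0.0356 s
59.2 s = 59.2 s

35.6 ms < 59.2 s < 78.5 s < 631 s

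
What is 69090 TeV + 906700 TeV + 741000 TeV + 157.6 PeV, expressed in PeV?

In PeV:
  69090 TeV = 69090 × 10⁻³ PeV = 69.09
  906700 TeV = 906700 × 10⁻³ PeV = 906.7
  741000 TeV = 741000 × 10⁻³ PeV = 741
  157.6 PeV → 157.6
Sum: 69.09 + 906.7 + 741 + 157.6 = 1874.39

1874.39 PeV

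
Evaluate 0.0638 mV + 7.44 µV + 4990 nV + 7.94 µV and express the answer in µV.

84.17 µV

In µV:
  0.0638 mV = 0.0638 × 10³ µV = 63.8
  7.44 µV → 7.44
  4990 nV = 4990 × 10⁻³ µV = 4.99
  7.94 µV → 7.94
Sum: 63.8 + 7.44 + 4.99 + 7.94 = 84.17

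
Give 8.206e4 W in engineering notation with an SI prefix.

82.06 kW

= 82.06e3 W; 1e3 is kilo.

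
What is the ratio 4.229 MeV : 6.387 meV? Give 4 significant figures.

(4.229e6) / (6.387e-3) = 0.66213e9

662100000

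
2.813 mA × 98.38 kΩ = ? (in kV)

0.27674294 kV

2.813e-3 × 98.38e3 = 276.74294 V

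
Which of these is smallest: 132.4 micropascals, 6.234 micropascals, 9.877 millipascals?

6.234 micropascals

132.4 micropascals = 0.0001324 pascals
6.234 micropascals = 0.000006234 pascals
9.877 millipascals = 0.009877 pascals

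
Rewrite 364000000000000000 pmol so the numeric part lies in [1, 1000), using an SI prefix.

= 364 × 10^3 mol; 10^3 is kilo.

364 kmol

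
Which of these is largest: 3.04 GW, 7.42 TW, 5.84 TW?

3.04 GW = 3040000000 W
7.42 TW = 7420000000000 W
5.84 TW = 5840000000000 W

7.42 TW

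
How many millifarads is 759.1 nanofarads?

0.0007591 millifarads

nano = 10⁻⁹, milli = 10⁻³; factor is 10⁻⁶.
759.1 × 10⁻⁶ = 0.0007591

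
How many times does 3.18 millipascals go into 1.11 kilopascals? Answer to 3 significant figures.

349000

(1.11 × 10³) / (3.18 × 10⁻³) = 0.3491 × 10⁶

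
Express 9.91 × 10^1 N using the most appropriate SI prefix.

= 99.1 N; mantissa already in [1, 1000).

99.1 N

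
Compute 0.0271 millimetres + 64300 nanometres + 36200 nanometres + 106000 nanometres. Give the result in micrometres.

233.6 micrometres

In micrometres:
  0.0271 millimetres = 0.0271 × 10^3 micrometres = 27.1
  64300 nanometres = 64300 × 10^-3 micrometres = 64.3
  36200 nanometres = 36200 × 10^-3 micrometres = 36.2
  106000 nanometres = 106000 × 10^-3 micrometres = 106
Sum: 27.1 + 64.3 + 36.2 + 106 = 233.6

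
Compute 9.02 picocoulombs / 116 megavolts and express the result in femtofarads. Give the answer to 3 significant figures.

(9.02 × 10^-12) / (116 × 10^6) = 0.077759 × 10^-18 F

0.0000778 femtofarads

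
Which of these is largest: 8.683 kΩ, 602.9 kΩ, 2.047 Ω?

602.9 kΩ

8.683 kΩ = 8683 Ω
602.9 kΩ = 602900 Ω
2.047 Ω = 2.047 Ω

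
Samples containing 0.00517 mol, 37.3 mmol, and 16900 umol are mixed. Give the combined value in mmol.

In mmol:
  0.00517 mol = 0.00517 × 10³ mmol = 5.17
  37.3 mmol → 37.3
  16900 umol = 16900 × 10⁻³ mmol = 16.9
Sum: 5.17 + 37.3 + 16.9 = 59.37

59.37 mmol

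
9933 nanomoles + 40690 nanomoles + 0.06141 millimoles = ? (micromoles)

In micromoles:
  9933 nanomoles = 9933e-3 micromoles = 9.933
  40690 nanomoles = 40690e-3 micromoles = 40.69
  0.06141 millimoles = 0.06141e3 micromoles = 61.41
Sum: 9.933 + 40.69 + 61.41 = 112.033

112.033 micromoles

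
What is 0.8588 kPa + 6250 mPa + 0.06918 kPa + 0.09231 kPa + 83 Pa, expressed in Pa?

1109.54 Pa

In Pa:
  0.8588 kPa = 0.8588 × 10³ Pa = 858.8
  6250 mPa = 6250 × 10⁻³ Pa = 6.25
  0.06918 kPa = 0.06918 × 10³ Pa = 69.18
  0.09231 kPa = 0.09231 × 10³ Pa = 92.31
  83 Pa → 83
Sum: 858.8 + 6.25 + 69.18 + 92.31 + 83 = 1109.54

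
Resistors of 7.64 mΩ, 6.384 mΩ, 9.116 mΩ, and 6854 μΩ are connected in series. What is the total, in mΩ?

29.994 mΩ

In mΩ:
  7.64 mΩ → 7.64
  6.384 mΩ → 6.384
  9.116 mΩ → 9.116
  6854 μΩ = 6854e-3 mΩ = 6.854
Sum: 7.64 + 6.384 + 9.116 + 6.854 = 29.994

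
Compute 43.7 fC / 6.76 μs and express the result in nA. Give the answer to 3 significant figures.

6.46 nA

(43.7 × 10⁻¹⁵) / (6.76 × 10⁻⁶) = 6.4645 × 10⁻⁹ A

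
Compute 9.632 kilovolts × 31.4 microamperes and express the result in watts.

9.632 × 10³ × 31.4 × 10⁻⁶ = 302.4448 × 10⁻³ W

0.3024448 watts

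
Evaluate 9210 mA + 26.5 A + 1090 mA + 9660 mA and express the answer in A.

In A:
  9210 mA = 9210 × 10⁻³ A = 9.21
  26.5 A → 26.5
  1090 mA = 1090 × 10⁻³ A = 1.09
  9660 mA = 9660 × 10⁻³ A = 9.66
Sum: 9.21 + 26.5 + 1.09 + 9.66 = 46.46

46.46 A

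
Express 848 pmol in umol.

pico = 1e-12, micro = 1e-6; factor is 1e-6.
848 × 1e-6 = 0.000848

0.000848 umol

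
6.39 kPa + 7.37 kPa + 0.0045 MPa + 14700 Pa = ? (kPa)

32.96 kPa

In kPa:
  6.39 kPa → 6.39
  7.37 kPa → 7.37
  0.0045 MPa = 0.0045e3 kPa = 4.5
  14700 Pa = 14700e-3 kPa = 14.7
Sum: 6.39 + 7.37 + 4.5 + 14.7 = 32.96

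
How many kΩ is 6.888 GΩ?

giga = 10⁹, kilo = 10³; factor is 10⁶.
6.888 × 10⁶ = 6888000

6888000 kΩ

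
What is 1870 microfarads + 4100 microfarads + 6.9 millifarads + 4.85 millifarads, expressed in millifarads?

In millifarads:
  1870 microfarads = 1870e-3 millifarads = 1.87
  4100 microfarads = 4100e-3 millifarads = 4.1
  6.9 millifarads → 6.9
  4.85 millifarads → 4.85
Sum: 1.87 + 4.1 + 6.9 + 4.85 = 17.72

17.72 millifarads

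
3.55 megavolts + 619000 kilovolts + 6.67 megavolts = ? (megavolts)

In megavolts:
  3.55 megavolts → 3.55
  619000 kilovolts = 619000 × 10⁻³ megavolts = 619
  6.67 megavolts → 6.67
Sum: 3.55 + 619 + 6.67 = 629.22

629.22 megavolts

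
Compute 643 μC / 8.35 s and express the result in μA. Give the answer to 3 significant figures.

(643 × 10^-6) / (8.35) = 77.006 × 10^-6 A

77.0 μA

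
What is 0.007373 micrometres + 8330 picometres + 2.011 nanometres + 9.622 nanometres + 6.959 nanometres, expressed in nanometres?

In nanometres:
  0.007373 micrometres = 0.007373 × 10³ nanometres = 7.373
  8330 picometres = 8330 × 10⁻³ nanometres = 8.33
  2.011 nanometres → 2.011
  9.622 nanometres → 9.622
  6.959 nanometres → 6.959
Sum: 7.373 + 8.33 + 2.011 + 9.622 + 6.959 = 34.295

34.295 nanometres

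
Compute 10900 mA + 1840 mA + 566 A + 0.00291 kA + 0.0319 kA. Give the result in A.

In A:
  10900 mA = 10900 × 10^-3 A = 10.9
  1840 mA = 1840 × 10^-3 A = 1.84
  566 A → 566
  0.00291 kA = 0.00291 × 10^3 A = 2.91
  0.0319 kA = 0.0319 × 10^3 A = 31.9
Sum: 10.9 + 1.84 + 566 + 2.91 + 31.9 = 613.55

613.55 A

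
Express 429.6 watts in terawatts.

0.0000000004296 terawatts

(no prefix) = 10⁰, tera = 10¹²; factor is 10⁻¹².
429.6 × 10⁻¹² = 0.0000000004296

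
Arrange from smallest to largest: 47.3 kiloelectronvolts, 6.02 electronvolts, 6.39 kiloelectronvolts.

6.02 electronvolts < 6.39 kiloelectronvolts < 47.3 kiloelectronvolts

47.3 kiloelectronvolts = 47300 electronvolts
6.02 electronvolts = 6.02 electronvolts
6.39 kiloelectronvolts = 6390 electronvolts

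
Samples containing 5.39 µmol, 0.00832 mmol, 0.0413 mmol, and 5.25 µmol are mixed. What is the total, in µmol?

60.26 µmol

In µmol:
  5.39 µmol → 5.39
  0.00832 mmol = 0.00832e3 µmol = 8.32
  0.0413 mmol = 0.0413e3 µmol = 41.3
  5.25 µmol → 5.25
Sum: 5.39 + 8.32 + 41.3 + 5.25 = 60.26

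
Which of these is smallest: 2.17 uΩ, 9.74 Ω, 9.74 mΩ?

2.17 uΩ = 0.00000217 Ω
9.74 Ω = 9.74 Ω
9.74 mΩ = 0.00974 Ω

2.17 uΩ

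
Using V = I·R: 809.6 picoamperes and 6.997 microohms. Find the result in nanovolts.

0.0000056647712 nanovolts

809.6 × 10⁻¹² × 6.997 × 10⁻⁶ = 5664.7712 × 10⁻¹⁸ V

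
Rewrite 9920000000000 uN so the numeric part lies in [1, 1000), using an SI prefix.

= 9.92e6 N; 1e6 is mega.

9.92 MN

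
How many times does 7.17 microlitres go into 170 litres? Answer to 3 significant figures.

(170) / (7.17e-6) = 23.71e6

23700000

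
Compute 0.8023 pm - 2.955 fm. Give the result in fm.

In fm:
  0.8023 pm = 0.8023 × 10³ fm = 802.3
  2.955 fm → 2.955
Difference: 802.3 - 2.955 = 799.345

799.345 fm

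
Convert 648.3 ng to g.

nano = 1e-9, (no prefix) = 1e0; factor is 1e-9.
648.3 × 1e-9 = 0.0000006483

0.0000006483 g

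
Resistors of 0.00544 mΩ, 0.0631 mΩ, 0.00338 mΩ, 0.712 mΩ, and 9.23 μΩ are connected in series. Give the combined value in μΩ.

In μΩ:
  0.00544 mΩ = 0.00544e3 μΩ = 5.44
  0.0631 mΩ = 0.0631e3 μΩ = 63.1
  0.00338 mΩ = 0.00338e3 μΩ = 3.38
  0.712 mΩ = 0.712e3 μΩ = 712
  9.23 μΩ → 9.23
Sum: 5.44 + 63.1 + 3.38 + 712 + 9.23 = 793.15

793.15 μΩ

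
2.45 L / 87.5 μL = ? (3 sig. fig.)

28000

(2.45) / (87.5 × 10⁻⁶) = 0.028 × 10⁶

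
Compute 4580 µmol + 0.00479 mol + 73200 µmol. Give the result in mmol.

82.57 mmol

In mmol:
  4580 µmol = 4580 × 10⁻³ mmol = 4.58
  0.00479 mol = 0.00479 × 10³ mmol = 4.79
  73200 µmol = 73200 × 10⁻³ mmol = 73.2
Sum: 4.58 + 4.79 + 73.2 = 82.57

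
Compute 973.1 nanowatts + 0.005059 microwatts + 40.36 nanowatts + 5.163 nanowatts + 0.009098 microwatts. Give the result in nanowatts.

1032.78 nanowatts

In nanowatts:
  973.1 nanowatts → 973.1
  0.005059 microwatts = 0.005059e3 nanowatts = 5.059
  40.36 nanowatts → 40.36
  5.163 nanowatts → 5.163
  0.009098 microwatts = 0.009098e3 nanowatts = 9.098
Sum: 973.1 + 5.059 + 40.36 + 5.163 + 9.098 = 1032.78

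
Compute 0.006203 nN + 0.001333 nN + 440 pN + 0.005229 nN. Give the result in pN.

452.765 pN

In pN:
  0.006203 nN = 0.006203 × 10^3 pN = 6.203
  0.001333 nN = 0.001333 × 10^3 pN = 1.333
  440 pN → 440
  0.005229 nN = 0.005229 × 10^3 pN = 5.229
Sum: 6.203 + 1.333 + 440 + 5.229 = 452.765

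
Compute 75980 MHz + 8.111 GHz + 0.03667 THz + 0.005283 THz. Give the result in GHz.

126.044 GHz

In GHz:
  75980 MHz = 75980 × 10⁻³ GHz = 75.98
  8.111 GHz → 8.111
  0.03667 THz = 0.03667 × 10³ GHz = 36.67
  0.005283 THz = 0.005283 × 10³ GHz = 5.283
Sum: 75.98 + 8.111 + 36.67 + 5.283 = 126.044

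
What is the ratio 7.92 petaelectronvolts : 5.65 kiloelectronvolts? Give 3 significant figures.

1400000000000

(7.92e15) / (5.65e3) = 1.402e12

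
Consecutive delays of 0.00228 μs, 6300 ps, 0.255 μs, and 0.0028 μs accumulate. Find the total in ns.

266.38 ns

In ns:
  0.00228 μs = 0.00228e3 ns = 2.28
  6300 ps = 6300e-3 ns = 6.3
  0.255 μs = 0.255e3 ns = 255
  0.0028 μs = 0.0028e3 ns = 2.8
Sum: 2.28 + 6.3 + 255 + 2.8 = 266.38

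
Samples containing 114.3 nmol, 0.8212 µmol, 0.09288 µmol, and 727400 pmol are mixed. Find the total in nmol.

1755.78 nmol

In nmol:
  114.3 nmol → 114.3
  0.8212 µmol = 0.8212e3 nmol = 821.2
  0.09288 µmol = 0.09288e3 nmol = 92.88
  727400 pmol = 727400e-3 nmol = 727.4
Sum: 114.3 + 821.2 + 92.88 + 727.4 = 1755.78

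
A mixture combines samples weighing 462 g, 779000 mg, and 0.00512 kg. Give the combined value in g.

1246.12 g

In g:
  462 g → 462
  779000 mg = 779000 × 10⁻³ g = 779
  0.00512 kg = 0.00512 × 10³ g = 5.12
Sum: 462 + 779 + 5.12 = 1246.12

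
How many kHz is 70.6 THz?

70600000000 kHz

tera = 10¹², kilo = 10³; factor is 10⁹.
70.6 × 10⁹ = 70600000000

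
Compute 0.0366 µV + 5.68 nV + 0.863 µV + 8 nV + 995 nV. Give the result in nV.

In nV:
  0.0366 µV = 0.0366e3 nV = 36.6
  5.68 nV → 5.68
  0.863 µV = 0.863e3 nV = 863
  8 nV → 8
  995 nV → 995
Sum: 36.6 + 5.68 + 863 + 8 + 995 = 1908.28

1908.28 nV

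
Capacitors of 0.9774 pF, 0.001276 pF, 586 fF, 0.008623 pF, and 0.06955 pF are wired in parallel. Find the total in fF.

1642.849 fF

In fF:
  0.9774 pF = 0.9774e3 fF = 977.4
  0.001276 pF = 0.001276e3 fF = 1.276
  586 fF → 586
  0.008623 pF = 0.008623e3 fF = 8.623
  0.06955 pF = 0.06955e3 fF = 69.55
Sum: 977.4 + 1.276 + 586 + 8.623 + 69.55 = 1642.849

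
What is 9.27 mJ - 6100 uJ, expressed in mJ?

3.17 mJ

In mJ:
  9.27 mJ → 9.27
  6100 uJ = 6100 × 10⁻³ mJ = 6.1
Difference: 9.27 - 6.1 = 3.17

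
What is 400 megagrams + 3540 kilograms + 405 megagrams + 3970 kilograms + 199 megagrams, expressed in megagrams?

1011.51 megagrams

In megagrams:
  400 megagrams → 400
  3540 kilograms = 3540 × 10^-3 megagrams = 3.54
  405 megagrams → 405
  3970 kilograms = 3970 × 10^-3 megagrams = 3.97
  199 megagrams → 199
Sum: 400 + 3.54 + 405 + 3.97 + 199 = 1011.51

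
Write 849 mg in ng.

milli = 10⁻³, nano = 10⁻⁹; factor is 10⁶.
849 × 10⁶ = 849000000

849000000 ng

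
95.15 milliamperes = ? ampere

milli = 1e-3, (no prefix) = 1e0; factor is 1e-3.
95.15 × 1e-3 = 0.09515

0.09515 amperes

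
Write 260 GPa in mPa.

giga = 10^9, milli = 10^-3; factor is 10^12.
260 × 10^12 = 260000000000000

260000000000000 mPa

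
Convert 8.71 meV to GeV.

milli = 1e-3, giga = 1e9; factor is 1e-12.
8.71 × 1e-12 = 0.00000000000871

0.00000000000871 GeV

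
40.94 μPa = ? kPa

0.00000004094 kPa

micro = 10⁻⁶, kilo = 10³; factor is 10⁻⁹.
40.94 × 10⁻⁹ = 0.00000004094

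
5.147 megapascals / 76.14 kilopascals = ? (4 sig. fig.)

67.60

(5.147e6) / (76.14e3) = 0.067599e3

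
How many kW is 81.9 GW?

giga = 10⁹, kilo = 10³; factor is 10⁶.
81.9 × 10⁶ = 81900000

81900000 kW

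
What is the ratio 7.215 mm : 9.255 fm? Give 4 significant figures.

779600000000

(7.215 × 10⁻³) / (9.255 × 10⁻¹⁵) = 0.77958 × 10¹²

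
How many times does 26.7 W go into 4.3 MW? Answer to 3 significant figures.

161000

(4.3 × 10^6) / (26.7) = 0.161 × 10^6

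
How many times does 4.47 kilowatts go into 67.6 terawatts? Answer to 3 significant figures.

15100000000

(67.6 × 10^12) / (4.47 × 10^3) = 15.12 × 10^9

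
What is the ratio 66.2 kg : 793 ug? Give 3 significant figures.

(66.2 × 10³) / (793 × 10⁻⁶) = 0.08348 × 10⁹

83500000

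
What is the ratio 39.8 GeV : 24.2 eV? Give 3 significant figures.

(39.8 × 10⁹) / (24.2) = 1.645 × 10⁹

1640000000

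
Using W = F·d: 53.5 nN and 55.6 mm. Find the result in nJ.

2.9746 nJ

53.5 × 10^-9 × 55.6 × 10^-3 = 2974.6 × 10^-12 J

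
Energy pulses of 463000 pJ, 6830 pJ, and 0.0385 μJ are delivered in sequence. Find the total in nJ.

In nJ:
  463000 pJ = 463000 × 10^-3 nJ = 463
  6830 pJ = 6830 × 10^-3 nJ = 6.83
  0.0385 μJ = 0.0385 × 10^3 nJ = 38.5
Sum: 463 + 6.83 + 38.5 = 508.33

508.33 nJ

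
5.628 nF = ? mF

0.000005628 mF

nano = 10^-9, milli = 10^-3; factor is 10^-6.
5.628 × 10^-6 = 0.000005628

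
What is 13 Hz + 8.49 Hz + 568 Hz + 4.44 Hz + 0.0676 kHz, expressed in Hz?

661.53 Hz

In Hz:
  13 Hz → 13
  8.49 Hz → 8.49
  568 Hz → 568
  4.44 Hz → 4.44
  0.0676 kHz = 0.0676 × 10^3 Hz = 67.6
Sum: 13 + 8.49 + 568 + 4.44 + 67.6 = 661.53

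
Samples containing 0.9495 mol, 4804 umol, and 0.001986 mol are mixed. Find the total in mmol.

956.29 mmol

In mmol:
  0.9495 mol = 0.9495 × 10^3 mmol = 949.5
  4804 umol = 4804 × 10^-3 mmol = 4.804
  0.001986 mol = 0.001986 × 10^3 mmol = 1.986
Sum: 949.5 + 4.804 + 1.986 = 956.29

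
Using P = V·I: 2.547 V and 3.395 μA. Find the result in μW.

2.547 × 3.395 × 10^-6 = 8.647065 × 10^-6 W

8.647065 μW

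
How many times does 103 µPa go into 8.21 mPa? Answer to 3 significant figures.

79.7

(8.21e-3) / (103e-6) = 0.07971e3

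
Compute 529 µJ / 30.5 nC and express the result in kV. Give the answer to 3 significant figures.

17.3 kV

(529 × 10⁻⁶) / (30.5 × 10⁻⁹) = 17.344 × 10³ V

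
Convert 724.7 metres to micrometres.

(no prefix) = 1e0, micro = 1e-6; factor is 1e6.
724.7 × 1e6 = 724700000

724700000 micrometres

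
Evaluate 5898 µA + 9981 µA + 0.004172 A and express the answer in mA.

20.051 mA

In mA:
  5898 µA = 5898e-3 mA = 5.898
  9981 µA = 9981e-3 mA = 9.981
  0.004172 A = 0.004172e3 mA = 4.172
Sum: 5.898 + 9.981 + 4.172 = 20.051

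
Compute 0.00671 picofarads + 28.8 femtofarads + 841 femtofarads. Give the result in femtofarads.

In femtofarads:
  0.00671 picofarads = 0.00671e3 femtofarads = 6.71
  28.8 femtofarads → 28.8
  841 femtofarads → 841
Sum: 6.71 + 28.8 + 841 = 876.51

876.51 femtofarads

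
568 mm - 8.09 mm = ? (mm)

559.91 mm

In mm:
  568 mm → 568
  8.09 mm → 8.09
Difference: 568 - 8.09 = 559.91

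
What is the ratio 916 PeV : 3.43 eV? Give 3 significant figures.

267000000000000000

(916 × 10¹⁵) / (3.43) = 267.1 × 10¹⁵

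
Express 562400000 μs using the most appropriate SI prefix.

= 562.4 s; mantissa already in [1, 1000).

562.4 s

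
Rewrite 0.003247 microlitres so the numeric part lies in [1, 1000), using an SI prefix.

3.247 nanolitres

= 3.247 × 10⁻⁹ litres; 10⁻⁹ is nano.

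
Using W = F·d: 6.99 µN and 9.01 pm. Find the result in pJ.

0.0000629799 pJ

6.99e-6 × 9.01e-12 = 62.9799e-18 J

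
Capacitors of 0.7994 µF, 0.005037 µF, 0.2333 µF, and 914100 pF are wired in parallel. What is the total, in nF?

In nF:
  0.7994 µF = 0.7994e3 nF = 799.4
  0.005037 µF = 0.005037e3 nF = 5.037
  0.2333 µF = 0.2333e3 nF = 233.3
  914100 pF = 914100e-3 nF = 914.1
Sum: 799.4 + 5.037 + 233.3 + 914.1 = 1951.837

1951.837 nF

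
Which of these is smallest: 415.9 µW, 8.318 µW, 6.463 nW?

6.463 nW

415.9 µW = 0.0004159 W
8.318 µW = 0.000008318 W
6.463 nW = 0.000000006463 W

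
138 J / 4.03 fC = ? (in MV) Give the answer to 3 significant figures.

(138) / (4.03 × 10^-15) = 34.243 × 10^15 V

34200000000 MV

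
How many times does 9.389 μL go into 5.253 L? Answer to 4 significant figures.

559500

(5.253) / (9.389 × 10⁻⁶) = 0.55948 × 10⁶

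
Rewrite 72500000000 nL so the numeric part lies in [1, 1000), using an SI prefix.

= 72.5 L; mantissa already in [1, 1000).

72.5 L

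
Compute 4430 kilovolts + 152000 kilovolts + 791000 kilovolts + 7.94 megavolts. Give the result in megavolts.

In megavolts:
  4430 kilovolts = 4430 × 10^-3 megavolts = 4.43
  152000 kilovolts = 152000 × 10^-3 megavolts = 152
  791000 kilovolts = 791000 × 10^-3 megavolts = 791
  7.94 megavolts → 7.94
Sum: 4.43 + 152 + 791 + 7.94 = 955.37

955.37 megavolts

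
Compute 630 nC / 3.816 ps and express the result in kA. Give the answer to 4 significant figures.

(630e-9) / (3.816e-12) = 165.094e3 A

165.1 kA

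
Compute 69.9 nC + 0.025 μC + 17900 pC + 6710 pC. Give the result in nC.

In nC:
  69.9 nC → 69.9
  0.025 μC = 0.025 × 10³ nC = 25
  17900 pC = 17900 × 10⁻³ nC = 17.9
  6710 pC = 6710 × 10⁻³ nC = 6.71
Sum: 69.9 + 25 + 17.9 + 6.71 = 119.51

119.51 nC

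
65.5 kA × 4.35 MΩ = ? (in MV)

284925 MV

65.5e3 × 4.35e6 = 284.925e9 V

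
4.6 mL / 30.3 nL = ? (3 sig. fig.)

152000

(4.6e-3) / (30.3e-9) = 0.1518e6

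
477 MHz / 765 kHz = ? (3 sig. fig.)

(477 × 10^6) / (765 × 10^3) = 0.6235 × 10^3

624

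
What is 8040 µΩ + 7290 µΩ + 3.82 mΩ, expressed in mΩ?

In mΩ:
  8040 µΩ = 8040 × 10⁻³ mΩ = 8.04
  7290 µΩ = 7290 × 10⁻³ mΩ = 7.29
  3.82 mΩ → 3.82
Sum: 8.04 + 7.29 + 3.82 = 19.15

19.15 mΩ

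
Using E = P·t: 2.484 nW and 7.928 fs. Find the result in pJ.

0.000000000019693152 pJ

2.484 × 10⁻⁹ × 7.928 × 10⁻¹⁵ = 19.693152 × 10⁻²⁴ J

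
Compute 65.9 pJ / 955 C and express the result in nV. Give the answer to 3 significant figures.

(65.9 × 10^-12) / (955) = 0.069005 × 10^-12 V

0.0000690 nV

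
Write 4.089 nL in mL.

nano = 10^-9, milli = 10^-3; factor is 10^-6.
4.089 × 10^-6 = 0.000004089

0.000004089 mL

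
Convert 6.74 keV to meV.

6740000 meV

kilo = 1e3, milli = 1e-3; factor is 1e6.
6.74 × 1e6 = 6740000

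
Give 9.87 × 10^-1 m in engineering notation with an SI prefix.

987 mm

= 987 × 10^-3 m; 10^-3 is milli.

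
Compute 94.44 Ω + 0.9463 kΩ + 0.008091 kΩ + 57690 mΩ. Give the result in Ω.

1106.521 Ω

In Ω:
  94.44 Ω → 94.44
  0.9463 kΩ = 0.9463e3 Ω = 946.3
  0.008091 kΩ = 0.008091e3 Ω = 8.091
  57690 mΩ = 57690e-3 Ω = 57.69
Sum: 94.44 + 946.3 + 8.091 + 57.69 = 1106.521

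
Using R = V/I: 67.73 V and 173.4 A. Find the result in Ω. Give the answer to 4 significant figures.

0.3906 Ω

(67.73) / (173.4) = 0.3906 Ω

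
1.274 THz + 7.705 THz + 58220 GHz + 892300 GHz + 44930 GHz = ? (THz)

In THz:
  1.274 THz → 1.274
  7.705 THz → 7.705
  58220 GHz = 58220 × 10^-3 THz = 58.22
  892300 GHz = 892300 × 10^-3 THz = 892.3
  44930 GHz = 44930 × 10^-3 THz = 44.93
Sum: 1.274 + 7.705 + 58.22 + 892.3 + 44.93 = 1004.429

1004.429 THz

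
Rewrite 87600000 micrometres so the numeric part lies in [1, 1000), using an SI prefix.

87.6 metres

= 87.6 metres; mantissa already in [1, 1000).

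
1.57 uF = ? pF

micro = 10^-6, pico = 10^-12; factor is 10^6.
1.57 × 10^6 = 1570000

1570000 pF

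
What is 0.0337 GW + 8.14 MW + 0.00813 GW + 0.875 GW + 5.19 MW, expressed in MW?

In MW:
  0.0337 GW = 0.0337 × 10³ MW = 33.7
  8.14 MW → 8.14
  0.00813 GW = 0.00813 × 10³ MW = 8.13
  0.875 GW = 0.875 × 10³ MW = 875
  5.19 MW → 5.19
Sum: 33.7 + 8.14 + 8.13 + 875 + 5.19 = 930.16

930.16 MW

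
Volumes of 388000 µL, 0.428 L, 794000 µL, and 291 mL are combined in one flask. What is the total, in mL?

In mL:
  388000 µL = 388000 × 10⁻³ mL = 388
  0.428 L = 0.428 × 10³ mL = 428
  794000 µL = 794000 × 10⁻³ mL = 794
  291 mL → 291
Sum: 388 + 428 + 794 + 291 = 1901

1901 mL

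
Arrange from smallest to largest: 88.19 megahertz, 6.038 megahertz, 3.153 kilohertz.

88.19 megahertz = 88190000 hertz
6.038 megahertz = 6038000 hertz
3.153 kilohertz = 3153 hertz

3.153 kilohertz < 6.038 megahertz < 88.19 megahertz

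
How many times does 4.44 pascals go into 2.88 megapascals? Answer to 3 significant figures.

(2.88 × 10⁶) / (4.44) = 0.6486 × 10⁶

649000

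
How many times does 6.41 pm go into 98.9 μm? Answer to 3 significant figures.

15400000

(98.9 × 10^-6) / (6.41 × 10^-12) = 15.43 × 10^6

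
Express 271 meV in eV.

0.271 eV

milli = 10⁻³, (no prefix) = 10⁰; factor is 10⁻³.
271 × 10⁻³ = 0.271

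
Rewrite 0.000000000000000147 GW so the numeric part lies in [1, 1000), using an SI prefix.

147 nW

= 147 × 10⁻⁹ W; 10⁻⁹ is nano.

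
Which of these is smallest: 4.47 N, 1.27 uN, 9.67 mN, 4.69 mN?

1.27 uN

4.47 N = 4.47 N
1.27 uN = 0.00000127 N
9.67 mN = 0.00967 N
4.69 mN = 0.00469 N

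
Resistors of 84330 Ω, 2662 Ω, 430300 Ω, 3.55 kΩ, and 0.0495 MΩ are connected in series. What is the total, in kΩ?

570.342 kΩ

In kΩ:
  84330 Ω = 84330 × 10⁻³ kΩ = 84.33
  2662 Ω = 2662 × 10⁻³ kΩ = 2.662
  430300 Ω = 430300 × 10⁻³ kΩ = 430.3
  3.55 kΩ → 3.55
  0.0495 MΩ = 0.0495 × 10³ kΩ = 49.5
Sum: 84.33 + 2.662 + 430.3 + 3.55 + 49.5 = 570.342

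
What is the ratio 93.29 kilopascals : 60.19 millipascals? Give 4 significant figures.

1550000

(93.29 × 10³) / (60.19 × 10⁻³) = 1.5499 × 10⁶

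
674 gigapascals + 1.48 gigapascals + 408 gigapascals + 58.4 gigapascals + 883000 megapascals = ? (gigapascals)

In gigapascals:
  674 gigapascals → 674
  1.48 gigapascals → 1.48
  408 gigapascals → 408
  58.4 gigapascals → 58.4
  883000 megapascals = 883000 × 10^-3 gigapascals = 883
Sum: 674 + 1.48 + 408 + 58.4 + 883 = 2024.88

2024.88 gigapascals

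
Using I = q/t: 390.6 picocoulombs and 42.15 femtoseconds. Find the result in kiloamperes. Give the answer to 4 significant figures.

9.267 kiloamperes

(390.6e-12) / (42.15e-15) = 9.2669e3 A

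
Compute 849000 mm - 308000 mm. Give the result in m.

541 m

In m:
  849000 mm = 849000e-3 m = 849
  308000 mm = 308000e-3 m = 308
Difference: 849 - 308 = 541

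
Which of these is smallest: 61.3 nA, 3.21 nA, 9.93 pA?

61.3 nA = 0.0000000613 A
3.21 nA = 0.00000000321 A
9.93 pA = 0.00000000000993 A

9.93 pA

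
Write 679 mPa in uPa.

milli = 10^-3, micro = 10^-6; factor is 10^3.
679 × 10^3 = 679000

679000 uPa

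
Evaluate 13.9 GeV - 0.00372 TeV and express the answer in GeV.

In GeV:
  13.9 GeV → 13.9
  0.00372 TeV = 0.00372 × 10³ GeV = 3.72
Difference: 13.9 - 3.72 = 10.18

10.18 GeV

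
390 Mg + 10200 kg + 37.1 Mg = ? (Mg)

In Mg:
  390 Mg → 390
  10200 kg = 10200e-3 Mg = 10.2
  37.1 Mg → 37.1
Sum: 390 + 10.2 + 37.1 = 437.3

437.3 Mg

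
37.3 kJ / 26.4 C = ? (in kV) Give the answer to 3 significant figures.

(37.3 × 10³) / (26.4) = 1.4129 × 10³ V

1.41 kV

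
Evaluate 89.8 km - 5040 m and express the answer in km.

84.76 km

In km:
  89.8 km → 89.8
  5040 m = 5040e-3 km = 5.04
Difference: 89.8 - 5.04 = 84.76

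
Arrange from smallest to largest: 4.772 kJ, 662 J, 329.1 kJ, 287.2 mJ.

4.772 kJ = 4772 J
662 J = 662 J
329.1 kJ = 329100 J
287.2 mJ = 0.2872 J

287.2 mJ < 662 J < 4.772 kJ < 329.1 kJ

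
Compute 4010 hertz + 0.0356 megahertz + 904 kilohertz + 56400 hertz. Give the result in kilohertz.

In kilohertz:
  4010 hertz = 4010 × 10^-3 kilohertz = 4.01
  0.0356 megahertz = 0.0356 × 10^3 kilohertz = 35.6
  904 kilohertz → 904
  56400 hertz = 56400 × 10^-3 kilohertz = 56.4
Sum: 4.01 + 35.6 + 904 + 56.4 = 1000.01

1000.01 kilohertz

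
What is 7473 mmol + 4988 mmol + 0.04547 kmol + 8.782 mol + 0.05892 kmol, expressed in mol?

In mol:
  7473 mmol = 7473 × 10^-3 mol = 7.473
  4988 mmol = 4988 × 10^-3 mol = 4.988
  0.04547 kmol = 0.04547 × 10^3 mol = 45.47
  8.782 mol → 8.782
  0.05892 kmol = 0.05892 × 10^3 mol = 58.92
Sum: 7.473 + 4.988 + 45.47 + 8.782 + 58.92 = 125.633

125.633 mol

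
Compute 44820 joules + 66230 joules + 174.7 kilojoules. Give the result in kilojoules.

285.75 kilojoules

In kilojoules:
  44820 joules = 44820 × 10⁻³ kilojoules = 44.82
  66230 joules = 66230 × 10⁻³ kilojoules = 66.23
  174.7 kilojoules → 174.7
Sum: 44.82 + 66.23 + 174.7 = 285.75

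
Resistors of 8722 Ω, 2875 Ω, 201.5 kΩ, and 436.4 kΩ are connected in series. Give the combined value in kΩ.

In kΩ:
  8722 Ω = 8722 × 10^-3 kΩ = 8.722
  2875 Ω = 2875 × 10^-3 kΩ = 2.875
  201.5 kΩ → 201.5
  436.4 kΩ → 436.4
Sum: 8.722 + 2.875 + 201.5 + 436.4 = 649.497

649.497 kΩ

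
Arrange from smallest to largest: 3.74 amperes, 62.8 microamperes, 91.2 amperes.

3.74 amperes = 3.74 amperes
62.8 microamperes = 0.0000628 amperes
91.2 amperes = 91.2 amperes

62.8 microamperes < 3.74 amperes < 91.2 amperes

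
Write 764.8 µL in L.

0.0007648 L

micro = 10^-6, (no prefix) = 10^0; factor is 10^-6.
764.8 × 10^-6 = 0.0007648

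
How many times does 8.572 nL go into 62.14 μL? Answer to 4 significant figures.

(62.14e-6) / (8.572e-9) = 7.2492e3

7249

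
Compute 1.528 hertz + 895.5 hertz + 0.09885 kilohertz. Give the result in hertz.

In hertz:
  1.528 hertz → 1.528
  895.5 hertz → 895.5
  0.09885 kilohertz = 0.09885 × 10^3 hertz = 98.85
Sum: 1.528 + 895.5 + 98.85 = 995.878

995.878 hertz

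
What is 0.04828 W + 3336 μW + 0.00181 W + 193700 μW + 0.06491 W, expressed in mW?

In mW:
  0.04828 W = 0.04828 × 10³ mW = 48.28
  3336 μW = 3336 × 10⁻³ mW = 3.336
  0.00181 W = 0.00181 × 10³ mW = 1.81
  193700 μW = 193700 × 10⁻³ mW = 193.7
  0.06491 W = 0.06491 × 10³ mW = 64.91
Sum: 48.28 + 3.336 + 1.81 + 193.7 + 64.91 = 312.036

312.036 mW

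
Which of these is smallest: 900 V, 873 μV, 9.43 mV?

873 μV

900 V = 900 V
873 μV = 0.000873 V
9.43 mV = 0.00943 V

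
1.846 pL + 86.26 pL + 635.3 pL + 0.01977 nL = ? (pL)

In pL:
  1.846 pL → 1.846
  86.26 pL → 86.26
  635.3 pL → 635.3
  0.01977 nL = 0.01977e3 pL = 19.77
Sum: 1.846 + 86.26 + 635.3 + 19.77 = 743.176

743.176 pL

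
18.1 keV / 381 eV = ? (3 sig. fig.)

(18.1 × 10³) / (381) = 0.04751 × 10³

47.5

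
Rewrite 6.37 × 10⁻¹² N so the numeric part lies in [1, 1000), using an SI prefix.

6.37 pN

= 6.37 × 10⁻¹² N; 10⁻¹² is pico.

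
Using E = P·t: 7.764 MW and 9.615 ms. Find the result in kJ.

7.764 × 10^6 × 9.615 × 10^-3 = 74.65086 × 10^3 J

74.65086 kJ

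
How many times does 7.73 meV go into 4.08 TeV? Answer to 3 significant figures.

528000000000000

(4.08 × 10¹²) / (7.73 × 10⁻³) = 0.5278 × 10¹⁵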